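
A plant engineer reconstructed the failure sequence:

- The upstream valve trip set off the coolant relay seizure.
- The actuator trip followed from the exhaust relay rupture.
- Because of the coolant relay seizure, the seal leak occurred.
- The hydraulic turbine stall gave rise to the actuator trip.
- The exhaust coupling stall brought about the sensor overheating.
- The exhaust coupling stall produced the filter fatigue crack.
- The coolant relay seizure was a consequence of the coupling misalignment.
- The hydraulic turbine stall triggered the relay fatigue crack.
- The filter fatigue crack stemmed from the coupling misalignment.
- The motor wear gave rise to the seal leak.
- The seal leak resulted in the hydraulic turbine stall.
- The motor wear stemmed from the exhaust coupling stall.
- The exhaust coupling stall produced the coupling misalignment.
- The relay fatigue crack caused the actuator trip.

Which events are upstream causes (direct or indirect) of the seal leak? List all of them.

the coolant relay seizure, the coupling misalignment, the exhaust coupling stall, the motor wear, the upstream valve trip

Immediate causes of the seal leak: the motor wear, the coolant relay seizure.
Further upstream: the upstream valve trip, the exhaust coupling stall, the coupling misalignment.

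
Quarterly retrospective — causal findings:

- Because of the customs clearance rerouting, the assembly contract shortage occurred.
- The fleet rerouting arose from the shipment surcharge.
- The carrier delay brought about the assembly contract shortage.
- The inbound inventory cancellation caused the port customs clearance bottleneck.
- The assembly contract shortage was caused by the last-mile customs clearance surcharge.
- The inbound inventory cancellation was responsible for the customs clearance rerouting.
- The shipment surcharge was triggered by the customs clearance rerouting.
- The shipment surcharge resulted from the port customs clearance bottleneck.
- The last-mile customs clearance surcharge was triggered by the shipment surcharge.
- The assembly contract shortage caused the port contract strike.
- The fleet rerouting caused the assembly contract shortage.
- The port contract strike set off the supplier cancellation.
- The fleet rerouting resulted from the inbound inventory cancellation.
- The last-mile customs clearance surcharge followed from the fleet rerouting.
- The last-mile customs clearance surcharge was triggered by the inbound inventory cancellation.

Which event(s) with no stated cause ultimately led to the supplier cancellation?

the carrier delay, the inbound inventory cancellation

Tracing upstream from the supplier cancellation: the supplier cancellation ← the port contract strike ← the assembly contract shortage ← the customs clearance rerouting ← the inbound inventory cancellation.
A separate upstream branch: the supplier cancellation ← the port contract strike ← the assembly contract shortage ← the carrier delay.
Each of those chain origins has no stated cause.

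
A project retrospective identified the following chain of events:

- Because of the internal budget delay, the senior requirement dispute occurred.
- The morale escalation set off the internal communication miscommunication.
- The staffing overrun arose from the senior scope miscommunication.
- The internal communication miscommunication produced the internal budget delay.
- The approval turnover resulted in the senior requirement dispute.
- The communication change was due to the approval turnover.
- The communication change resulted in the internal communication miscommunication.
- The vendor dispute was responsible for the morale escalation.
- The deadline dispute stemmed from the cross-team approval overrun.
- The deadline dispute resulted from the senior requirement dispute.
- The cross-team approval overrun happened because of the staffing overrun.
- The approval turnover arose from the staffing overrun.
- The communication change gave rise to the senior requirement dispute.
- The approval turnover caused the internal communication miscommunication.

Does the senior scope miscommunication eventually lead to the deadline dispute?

There is a causal chain: the senior scope miscommunication → the staffing overrun → the cross-team approval overrun → the deadline dispute.

Yes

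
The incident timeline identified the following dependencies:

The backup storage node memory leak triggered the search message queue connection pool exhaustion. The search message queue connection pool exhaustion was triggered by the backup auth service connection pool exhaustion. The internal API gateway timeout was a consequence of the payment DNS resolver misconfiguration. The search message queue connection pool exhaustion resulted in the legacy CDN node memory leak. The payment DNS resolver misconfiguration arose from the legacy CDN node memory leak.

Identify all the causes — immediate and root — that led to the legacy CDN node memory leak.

the backup auth service connection pool exhaustion, the backup storage node memory leak, the search message queue connection pool exhaustion

Immediate cause of the legacy CDN node memory leak: the search message queue connection pool exhaustion.
Further upstream: the backup auth service connection pool exhaustion, the backup storage node memory leak.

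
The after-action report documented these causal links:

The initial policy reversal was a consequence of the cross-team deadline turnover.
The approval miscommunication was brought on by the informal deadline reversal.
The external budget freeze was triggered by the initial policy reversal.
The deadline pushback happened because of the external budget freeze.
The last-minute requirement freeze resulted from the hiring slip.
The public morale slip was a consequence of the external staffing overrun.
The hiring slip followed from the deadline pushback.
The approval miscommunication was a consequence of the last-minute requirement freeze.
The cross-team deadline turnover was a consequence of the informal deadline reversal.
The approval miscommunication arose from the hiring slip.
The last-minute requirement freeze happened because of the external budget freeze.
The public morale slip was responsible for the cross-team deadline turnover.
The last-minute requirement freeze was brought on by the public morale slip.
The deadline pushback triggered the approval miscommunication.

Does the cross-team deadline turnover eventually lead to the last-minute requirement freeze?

Yes

There is a causal chain: the cross-team deadline turnover → the initial policy reversal → the external budget freeze → the last-minute requirement freeze.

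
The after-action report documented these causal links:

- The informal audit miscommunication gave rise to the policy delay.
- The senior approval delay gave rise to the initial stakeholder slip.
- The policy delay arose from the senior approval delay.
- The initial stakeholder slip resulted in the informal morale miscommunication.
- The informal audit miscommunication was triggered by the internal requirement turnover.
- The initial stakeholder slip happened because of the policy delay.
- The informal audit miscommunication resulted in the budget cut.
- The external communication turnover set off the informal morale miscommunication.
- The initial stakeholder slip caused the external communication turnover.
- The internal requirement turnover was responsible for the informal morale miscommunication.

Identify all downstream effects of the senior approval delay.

Direct effects: the policy delay, the initial stakeholder slip.
2 steps out: the external communication turnover, the informal morale miscommunication.
Not reachable from it: the internal requirement turnover, the informal audit miscommunication, the budget cut.

the external communication turnover, the informal morale miscommunication, the initial stakeholder slip, the policy delay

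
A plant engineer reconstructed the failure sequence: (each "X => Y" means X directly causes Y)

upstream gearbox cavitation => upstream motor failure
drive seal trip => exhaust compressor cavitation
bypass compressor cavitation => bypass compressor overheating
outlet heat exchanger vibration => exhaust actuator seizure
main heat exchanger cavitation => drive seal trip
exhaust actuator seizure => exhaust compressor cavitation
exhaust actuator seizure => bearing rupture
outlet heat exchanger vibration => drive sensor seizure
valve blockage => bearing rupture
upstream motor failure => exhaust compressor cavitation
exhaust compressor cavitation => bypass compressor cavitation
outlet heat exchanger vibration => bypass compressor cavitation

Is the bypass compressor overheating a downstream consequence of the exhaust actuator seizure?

There is a causal chain: the exhaust actuator seizure → the exhaust compressor cavitation → the bypass compressor cavitation → the bypass compressor overheating.

Yes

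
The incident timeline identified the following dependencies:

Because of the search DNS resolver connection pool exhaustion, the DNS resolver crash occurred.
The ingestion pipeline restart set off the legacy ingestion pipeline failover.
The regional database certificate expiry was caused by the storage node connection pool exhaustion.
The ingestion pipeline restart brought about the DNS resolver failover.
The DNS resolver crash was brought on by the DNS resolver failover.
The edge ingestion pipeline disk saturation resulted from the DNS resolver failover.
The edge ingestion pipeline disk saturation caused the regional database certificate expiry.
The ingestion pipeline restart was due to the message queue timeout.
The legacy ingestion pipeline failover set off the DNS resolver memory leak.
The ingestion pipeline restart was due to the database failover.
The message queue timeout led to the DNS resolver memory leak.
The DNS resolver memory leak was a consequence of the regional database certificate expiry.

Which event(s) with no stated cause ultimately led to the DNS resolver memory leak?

Tracing upstream from the DNS resolver memory leak: the DNS resolver memory leak ← the legacy ingestion pipeline failover ← the ingestion pipeline restart ← the database failover.
A separate upstream branch: the DNS resolver memory leak ← the message queue timeout.
A separate upstream branch: the DNS resolver memory leak ← the regional database certificate expiry ← the storage node connection pool exhaustion.
Each of those chain origins has no stated cause.

the database failover, the message queue timeout, the storage node connection pool exhaustion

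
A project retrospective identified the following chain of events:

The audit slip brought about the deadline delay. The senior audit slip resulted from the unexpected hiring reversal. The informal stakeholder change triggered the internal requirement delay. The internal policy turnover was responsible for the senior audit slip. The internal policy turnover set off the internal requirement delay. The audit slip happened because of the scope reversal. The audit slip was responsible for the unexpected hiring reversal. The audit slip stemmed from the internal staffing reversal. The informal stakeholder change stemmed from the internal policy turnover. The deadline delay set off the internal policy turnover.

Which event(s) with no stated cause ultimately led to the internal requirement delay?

the internal staffing reversal, the scope reversal

Tracing upstream from the internal requirement delay: the internal requirement delay ← the internal policy turnover ← the deadline delay ← the audit slip ← the internal staffing reversal.
A separate upstream branch: the internal requirement delay ← the internal policy turnover ← the deadline delay ← the audit slip ← the scope reversal.
Each of those chain origins has no stated cause.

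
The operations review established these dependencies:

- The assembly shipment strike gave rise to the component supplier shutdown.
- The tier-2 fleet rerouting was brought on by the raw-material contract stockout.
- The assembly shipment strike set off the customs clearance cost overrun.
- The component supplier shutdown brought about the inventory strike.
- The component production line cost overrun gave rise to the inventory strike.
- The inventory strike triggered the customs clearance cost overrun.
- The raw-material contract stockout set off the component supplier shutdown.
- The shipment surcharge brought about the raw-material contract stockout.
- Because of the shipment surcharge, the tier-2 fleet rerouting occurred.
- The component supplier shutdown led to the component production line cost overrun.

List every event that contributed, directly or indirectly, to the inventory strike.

the assembly shipment strike, the component production line cost overrun, the component supplier shutdown, the raw-material contract stockout, the shipment surcharge

Immediate causes of the inventory strike: the component supplier shutdown, the component production line cost overrun.
Further upstream: the shipment surcharge, the assembly shipment strike, the raw-material contract stockout.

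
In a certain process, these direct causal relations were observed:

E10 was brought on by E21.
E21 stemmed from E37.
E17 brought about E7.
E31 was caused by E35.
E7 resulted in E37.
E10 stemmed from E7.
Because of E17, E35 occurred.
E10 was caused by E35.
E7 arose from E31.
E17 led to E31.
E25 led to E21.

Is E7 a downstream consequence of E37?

E37 leads to E21, E10; E7 is not among them.

No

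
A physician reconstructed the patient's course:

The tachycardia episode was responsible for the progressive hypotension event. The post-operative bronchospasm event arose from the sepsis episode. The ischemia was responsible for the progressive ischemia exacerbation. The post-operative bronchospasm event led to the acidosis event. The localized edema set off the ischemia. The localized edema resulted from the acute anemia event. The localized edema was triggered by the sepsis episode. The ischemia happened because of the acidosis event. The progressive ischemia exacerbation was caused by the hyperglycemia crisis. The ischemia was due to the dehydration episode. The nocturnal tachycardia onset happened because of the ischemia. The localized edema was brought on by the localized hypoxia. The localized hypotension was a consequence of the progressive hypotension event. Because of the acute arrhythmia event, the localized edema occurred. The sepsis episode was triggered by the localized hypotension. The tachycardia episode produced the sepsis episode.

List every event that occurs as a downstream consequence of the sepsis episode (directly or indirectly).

the acidosis event, the ischemia, the localized edema, the nocturnal tachycardia onset, the post-operative bronchospasm event, the progressive ischemia exacerbation

Direct effects: the post-operative bronchospasm event, the localized edema.
2 steps out: the acidosis event, the ischemia.
3 steps out: the nocturnal tachycardia onset, the progressive ischemia exacerbation.
Not reachable from it: the hyperglycemia crisis, the localized hypoxia, the tachycardia episode, the progressive hypotension event, the dehydration episode, the acute anemia event, the acute arrhythmia event, the localized hypotension.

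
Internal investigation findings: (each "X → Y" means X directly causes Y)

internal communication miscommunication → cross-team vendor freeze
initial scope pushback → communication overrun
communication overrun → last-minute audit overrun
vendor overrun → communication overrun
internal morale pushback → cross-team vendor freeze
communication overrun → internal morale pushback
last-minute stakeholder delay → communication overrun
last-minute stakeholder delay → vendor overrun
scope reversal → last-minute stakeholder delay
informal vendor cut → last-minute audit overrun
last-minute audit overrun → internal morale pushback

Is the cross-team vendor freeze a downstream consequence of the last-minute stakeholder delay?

There is a causal chain: the last-minute stakeholder delay → the communication overrun → the internal morale pushback → the cross-team vendor freeze.

Yes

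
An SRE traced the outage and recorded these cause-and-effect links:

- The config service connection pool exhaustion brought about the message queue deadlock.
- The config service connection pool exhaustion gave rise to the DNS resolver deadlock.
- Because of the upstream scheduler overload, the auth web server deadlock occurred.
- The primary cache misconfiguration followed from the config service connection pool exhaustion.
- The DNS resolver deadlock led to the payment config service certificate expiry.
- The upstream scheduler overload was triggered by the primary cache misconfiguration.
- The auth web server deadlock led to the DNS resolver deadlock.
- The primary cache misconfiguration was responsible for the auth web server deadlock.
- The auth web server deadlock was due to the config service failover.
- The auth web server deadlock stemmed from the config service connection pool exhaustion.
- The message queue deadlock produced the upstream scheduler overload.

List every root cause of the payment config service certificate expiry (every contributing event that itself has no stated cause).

the config service connection pool exhaustion, the config service failover

Tracing upstream from the payment config service certificate expiry: the payment config service certificate expiry ← the DNS resolver deadlock ← the config service connection pool exhaustion.
A separate upstream branch: the payment config service certificate expiry ← the DNS resolver deadlock ← the auth web server deadlock ← the config service failover.
Each of those chain origins has no stated cause.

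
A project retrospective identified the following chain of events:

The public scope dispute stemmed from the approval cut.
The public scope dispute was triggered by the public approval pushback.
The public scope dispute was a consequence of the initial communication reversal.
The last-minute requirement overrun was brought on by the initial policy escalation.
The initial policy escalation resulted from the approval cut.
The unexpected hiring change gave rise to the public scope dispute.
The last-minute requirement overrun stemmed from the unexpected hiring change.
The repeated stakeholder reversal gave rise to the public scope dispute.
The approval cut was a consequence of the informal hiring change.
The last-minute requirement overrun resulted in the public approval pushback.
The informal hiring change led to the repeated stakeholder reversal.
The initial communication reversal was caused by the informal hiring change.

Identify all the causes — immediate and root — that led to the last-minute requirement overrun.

the approval cut, the informal hiring change, the initial policy escalation, the unexpected hiring change

Immediate causes of the last-minute requirement overrun: the unexpected hiring change, the initial policy escalation.
Further upstream: the informal hiring change, the approval cut.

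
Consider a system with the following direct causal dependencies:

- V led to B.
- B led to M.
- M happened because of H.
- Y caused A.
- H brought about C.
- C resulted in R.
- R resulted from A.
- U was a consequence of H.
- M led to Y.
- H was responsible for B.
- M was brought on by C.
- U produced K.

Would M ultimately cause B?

M leads to Y, A, R; B is not among them.

No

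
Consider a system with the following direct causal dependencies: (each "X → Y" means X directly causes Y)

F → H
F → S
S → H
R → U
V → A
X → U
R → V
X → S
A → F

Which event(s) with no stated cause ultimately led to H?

Tracing upstream from H: H ← S ← X.
A separate upstream branch: H ← F ← A ← V ← R.
Each of those chain origins has no stated cause.

R, X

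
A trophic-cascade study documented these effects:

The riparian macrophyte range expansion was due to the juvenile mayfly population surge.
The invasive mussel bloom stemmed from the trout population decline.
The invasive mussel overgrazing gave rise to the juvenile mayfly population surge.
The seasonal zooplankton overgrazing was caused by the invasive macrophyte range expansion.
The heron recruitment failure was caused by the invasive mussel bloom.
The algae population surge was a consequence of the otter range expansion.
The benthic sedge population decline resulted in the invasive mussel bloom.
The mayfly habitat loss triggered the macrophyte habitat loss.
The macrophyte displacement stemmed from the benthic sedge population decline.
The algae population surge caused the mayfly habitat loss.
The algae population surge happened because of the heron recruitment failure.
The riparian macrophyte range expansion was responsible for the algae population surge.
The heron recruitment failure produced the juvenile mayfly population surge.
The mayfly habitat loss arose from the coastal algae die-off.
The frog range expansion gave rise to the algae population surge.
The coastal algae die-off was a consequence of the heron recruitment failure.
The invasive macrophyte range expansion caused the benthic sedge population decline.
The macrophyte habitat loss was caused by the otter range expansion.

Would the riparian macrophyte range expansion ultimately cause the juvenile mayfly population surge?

The riparian macrophyte range expansion leads to the algae population surge, the mayfly habitat loss, the macrophyte habitat loss; the juvenile mayfly population surge is not among them.

No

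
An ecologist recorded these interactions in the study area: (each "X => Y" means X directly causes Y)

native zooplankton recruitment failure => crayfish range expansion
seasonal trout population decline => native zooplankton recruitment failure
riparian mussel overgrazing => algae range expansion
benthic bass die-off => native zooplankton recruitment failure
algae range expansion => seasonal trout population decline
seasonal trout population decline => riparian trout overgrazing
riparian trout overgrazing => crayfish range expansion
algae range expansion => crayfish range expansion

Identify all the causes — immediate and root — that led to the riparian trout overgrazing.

the algae range expansion, the riparian mussel overgrazing, the seasonal trout population decline

Immediate cause of the riparian trout overgrazing: the seasonal trout population decline.
Further upstream: the riparian mussel overgrazing, the algae range expansion.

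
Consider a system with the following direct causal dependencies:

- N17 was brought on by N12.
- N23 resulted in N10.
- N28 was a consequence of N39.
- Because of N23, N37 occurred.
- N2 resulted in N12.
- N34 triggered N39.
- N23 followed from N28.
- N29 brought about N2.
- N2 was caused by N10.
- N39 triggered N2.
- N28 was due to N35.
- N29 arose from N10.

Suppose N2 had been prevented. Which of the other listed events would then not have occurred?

Downstream of N2: N12, N17.

N12, N17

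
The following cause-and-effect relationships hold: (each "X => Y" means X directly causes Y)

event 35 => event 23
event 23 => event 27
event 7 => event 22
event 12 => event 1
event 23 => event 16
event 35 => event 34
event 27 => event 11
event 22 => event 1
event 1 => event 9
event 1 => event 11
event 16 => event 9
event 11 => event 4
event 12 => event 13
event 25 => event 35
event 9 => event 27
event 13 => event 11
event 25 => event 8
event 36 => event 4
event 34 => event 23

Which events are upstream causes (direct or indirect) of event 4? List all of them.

event 1, event 11, event 12, event 13, event 16, event 22, event 23, event 25, event 27, event 34, event 35, event 36, event 7, event 9

Immediate causes of event 4: event 11, event 36.
Further upstream: event 7, event 25, event 22, event 35, event 12, event 34, event 23, event 16, event 1, event 9, event 13, event 27.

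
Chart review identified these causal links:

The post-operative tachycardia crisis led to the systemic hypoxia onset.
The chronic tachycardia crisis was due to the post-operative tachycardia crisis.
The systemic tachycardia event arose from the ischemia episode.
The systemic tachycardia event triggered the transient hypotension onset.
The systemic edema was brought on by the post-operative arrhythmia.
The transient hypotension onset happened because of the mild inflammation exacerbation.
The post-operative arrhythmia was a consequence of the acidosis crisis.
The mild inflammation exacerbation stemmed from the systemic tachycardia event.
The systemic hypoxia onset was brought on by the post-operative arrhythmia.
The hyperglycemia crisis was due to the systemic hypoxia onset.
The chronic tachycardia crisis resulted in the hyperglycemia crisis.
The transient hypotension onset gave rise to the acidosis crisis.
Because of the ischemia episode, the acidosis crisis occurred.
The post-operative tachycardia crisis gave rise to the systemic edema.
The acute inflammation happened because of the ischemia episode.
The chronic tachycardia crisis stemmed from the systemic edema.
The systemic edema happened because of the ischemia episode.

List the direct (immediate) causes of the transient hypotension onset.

the mild inflammation exacerbation, the systemic tachycardia event

Upstream contributors include the ischemia episode, but only the mild inflammation exacerbation, the systemic tachycardia event feed directly into the transient hypotension onset.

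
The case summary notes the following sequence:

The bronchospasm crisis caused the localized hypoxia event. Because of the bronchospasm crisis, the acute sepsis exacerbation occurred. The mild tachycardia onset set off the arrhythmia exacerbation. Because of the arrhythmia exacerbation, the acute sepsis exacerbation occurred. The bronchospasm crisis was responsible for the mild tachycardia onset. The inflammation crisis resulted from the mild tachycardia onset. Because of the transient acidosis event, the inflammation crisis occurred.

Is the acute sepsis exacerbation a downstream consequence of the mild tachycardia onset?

Yes

There is a causal chain: the mild tachycardia onset → the arrhythmia exacerbation → the acute sepsis exacerbation.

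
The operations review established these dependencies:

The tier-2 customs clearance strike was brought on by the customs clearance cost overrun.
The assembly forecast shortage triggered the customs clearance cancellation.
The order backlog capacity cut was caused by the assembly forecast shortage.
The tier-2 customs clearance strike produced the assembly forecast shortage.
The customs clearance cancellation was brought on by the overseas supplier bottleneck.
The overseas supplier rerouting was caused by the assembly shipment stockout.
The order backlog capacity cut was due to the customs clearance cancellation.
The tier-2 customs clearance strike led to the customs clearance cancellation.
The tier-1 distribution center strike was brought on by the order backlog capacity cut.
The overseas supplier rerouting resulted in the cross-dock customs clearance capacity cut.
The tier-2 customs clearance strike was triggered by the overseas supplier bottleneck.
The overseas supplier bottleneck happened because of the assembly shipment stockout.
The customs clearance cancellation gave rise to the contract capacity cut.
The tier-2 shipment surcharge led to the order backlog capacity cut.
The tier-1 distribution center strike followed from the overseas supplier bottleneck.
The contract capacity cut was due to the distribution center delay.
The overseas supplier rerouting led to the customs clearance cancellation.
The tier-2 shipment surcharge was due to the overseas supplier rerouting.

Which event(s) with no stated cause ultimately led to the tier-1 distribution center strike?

the assembly shipment stockout, the customs clearance cost overrun

Tracing upstream from the tier-1 distribution center strike: the tier-1 distribution center strike ← the overseas supplier bottleneck ← the assembly shipment stockout.
A separate upstream branch: the tier-1 distribution center strike ← the order backlog capacity cut ← the assembly forecast shortage ← the tier-2 customs clearance strike ← the customs clearance cost overrun.
Each of those chain origins has no stated cause.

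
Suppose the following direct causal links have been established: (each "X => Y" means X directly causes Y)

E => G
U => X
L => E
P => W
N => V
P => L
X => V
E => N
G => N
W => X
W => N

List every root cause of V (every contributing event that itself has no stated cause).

P, U

Tracing upstream from V: V ← X ← W ← P.
A separate upstream branch: V ← X ← U.
Each of those chain origins has no stated cause.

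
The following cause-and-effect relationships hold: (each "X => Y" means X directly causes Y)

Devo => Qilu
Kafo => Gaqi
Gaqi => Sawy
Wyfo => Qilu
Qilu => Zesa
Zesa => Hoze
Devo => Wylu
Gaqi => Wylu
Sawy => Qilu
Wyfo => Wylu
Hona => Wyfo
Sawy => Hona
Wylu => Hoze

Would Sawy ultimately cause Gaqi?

No

Sawy leads to Hona, Wyfo, Qilu, Wylu, Zesa, Hoze; Gaqi is not among them.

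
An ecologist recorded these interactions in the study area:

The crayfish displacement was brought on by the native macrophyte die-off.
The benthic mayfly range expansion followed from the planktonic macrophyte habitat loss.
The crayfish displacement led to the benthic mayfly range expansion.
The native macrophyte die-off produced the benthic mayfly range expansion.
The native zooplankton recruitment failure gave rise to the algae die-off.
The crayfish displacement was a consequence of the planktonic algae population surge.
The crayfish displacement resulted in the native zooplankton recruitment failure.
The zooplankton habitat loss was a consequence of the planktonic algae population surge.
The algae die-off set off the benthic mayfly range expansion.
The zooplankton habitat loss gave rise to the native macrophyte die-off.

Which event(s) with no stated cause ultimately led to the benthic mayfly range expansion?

Tracing upstream from the benthic mayfly range expansion: the benthic mayfly range expansion ← the crayfish displacement ← the planktonic algae population surge.
A separate upstream branch: the benthic mayfly range expansion ← the planktonic macrophyte habitat loss.
Each of those chain origins has no stated cause.

the planktonic algae population surge, the planktonic macrophyte habitat loss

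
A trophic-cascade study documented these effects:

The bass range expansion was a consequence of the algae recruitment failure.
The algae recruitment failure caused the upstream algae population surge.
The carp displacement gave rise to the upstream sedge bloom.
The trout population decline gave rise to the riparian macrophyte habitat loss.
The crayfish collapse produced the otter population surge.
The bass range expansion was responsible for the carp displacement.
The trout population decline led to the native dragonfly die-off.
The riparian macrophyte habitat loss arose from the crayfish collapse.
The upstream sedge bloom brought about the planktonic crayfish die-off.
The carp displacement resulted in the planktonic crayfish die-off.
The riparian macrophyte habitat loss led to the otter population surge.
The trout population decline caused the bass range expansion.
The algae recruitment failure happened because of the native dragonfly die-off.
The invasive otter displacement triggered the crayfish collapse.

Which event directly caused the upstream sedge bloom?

Upstream contributors include the trout population decline, the native dragonfly die-off, the algae recruitment failure, the bass range expansion, but only the carp displacement feeds directly into the upstream sedge bloom.

the carp displacement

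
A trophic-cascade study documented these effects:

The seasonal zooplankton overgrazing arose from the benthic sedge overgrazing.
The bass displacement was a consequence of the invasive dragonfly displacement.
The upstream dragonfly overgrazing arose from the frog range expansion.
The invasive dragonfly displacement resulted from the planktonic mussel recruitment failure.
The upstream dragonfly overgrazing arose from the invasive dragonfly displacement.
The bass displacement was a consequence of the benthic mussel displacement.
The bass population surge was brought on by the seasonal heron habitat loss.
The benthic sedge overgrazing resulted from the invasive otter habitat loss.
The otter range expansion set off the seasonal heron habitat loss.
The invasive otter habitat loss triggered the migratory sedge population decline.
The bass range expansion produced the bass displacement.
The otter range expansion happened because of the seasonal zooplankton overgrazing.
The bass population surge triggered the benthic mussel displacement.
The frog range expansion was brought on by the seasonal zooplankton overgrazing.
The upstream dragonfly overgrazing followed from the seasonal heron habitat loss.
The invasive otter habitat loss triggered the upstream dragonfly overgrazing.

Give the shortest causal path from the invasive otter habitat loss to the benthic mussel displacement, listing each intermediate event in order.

the invasive otter habitat loss → the benthic sedge overgrazing
the benthic sedge overgrazing → the seasonal zooplankton overgrazing
the seasonal zooplankton overgrazing → the otter range expansion
the otter range expansion → the seasonal heron habitat loss
the seasonal heron habitat loss → the bass population surge
the bass population surge → the benthic mussel displacement
Length: 6 steps.

the invasive otter habitat loss → the benthic sedge overgrazing → the seasonal zooplankton overgrazing → the otter range expansion → the seasonal heron habitat loss → the bass population surge → the benthic mussel displacement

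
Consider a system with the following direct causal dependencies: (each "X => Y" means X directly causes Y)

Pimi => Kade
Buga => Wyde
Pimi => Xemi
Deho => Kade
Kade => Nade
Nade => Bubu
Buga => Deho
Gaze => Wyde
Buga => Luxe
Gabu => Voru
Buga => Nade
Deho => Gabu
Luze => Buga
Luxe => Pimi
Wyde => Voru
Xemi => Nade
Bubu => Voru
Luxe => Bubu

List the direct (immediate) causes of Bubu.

Upstream contributors include Luze, Buga, Pimi, Deho, Kade, Xemi, but only Luxe, Nade feed directly into Bubu.

Luxe, Nade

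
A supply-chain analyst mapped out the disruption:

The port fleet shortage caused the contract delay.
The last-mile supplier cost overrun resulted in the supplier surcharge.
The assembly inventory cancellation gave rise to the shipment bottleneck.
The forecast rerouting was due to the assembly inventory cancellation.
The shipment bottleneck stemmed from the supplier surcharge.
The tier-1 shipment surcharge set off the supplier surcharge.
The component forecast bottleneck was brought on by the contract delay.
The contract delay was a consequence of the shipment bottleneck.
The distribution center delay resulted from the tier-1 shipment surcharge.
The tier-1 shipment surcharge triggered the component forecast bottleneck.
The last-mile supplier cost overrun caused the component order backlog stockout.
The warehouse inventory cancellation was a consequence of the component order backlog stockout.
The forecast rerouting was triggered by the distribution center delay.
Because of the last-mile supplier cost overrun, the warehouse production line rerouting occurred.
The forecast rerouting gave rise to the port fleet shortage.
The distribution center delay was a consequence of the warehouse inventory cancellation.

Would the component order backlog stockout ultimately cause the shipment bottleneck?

The component order backlog stockout leads to the warehouse inventory cancellation, the distribution center delay, the forecast rerouting, the port fleet shortage, the contract delay, the component forecast bottleneck; the shipment bottleneck is not among them.

No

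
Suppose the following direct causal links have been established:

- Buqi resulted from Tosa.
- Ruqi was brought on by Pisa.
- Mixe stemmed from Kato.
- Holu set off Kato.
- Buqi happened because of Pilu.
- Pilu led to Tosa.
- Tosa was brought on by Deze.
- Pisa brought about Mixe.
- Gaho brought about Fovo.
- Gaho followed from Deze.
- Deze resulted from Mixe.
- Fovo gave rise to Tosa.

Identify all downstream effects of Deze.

Direct effects: Gaho, Tosa.
2 steps out: Fovo, Buqi.
Not reachable from it: Holu, Pisa, Kato, Mixe, Ruqi, Pilu.

Buqi, Fovo, Gaho, Tosa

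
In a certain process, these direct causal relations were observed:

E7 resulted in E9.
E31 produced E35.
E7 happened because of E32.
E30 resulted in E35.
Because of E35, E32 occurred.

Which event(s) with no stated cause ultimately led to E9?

E30, E31

Tracing upstream from E9: E9 ← E7 ← E32 ← E35 ← E31.
A separate upstream branch: E9 ← E7 ← E32 ← E35 ← E30.
Each of those chain origins has no stated cause.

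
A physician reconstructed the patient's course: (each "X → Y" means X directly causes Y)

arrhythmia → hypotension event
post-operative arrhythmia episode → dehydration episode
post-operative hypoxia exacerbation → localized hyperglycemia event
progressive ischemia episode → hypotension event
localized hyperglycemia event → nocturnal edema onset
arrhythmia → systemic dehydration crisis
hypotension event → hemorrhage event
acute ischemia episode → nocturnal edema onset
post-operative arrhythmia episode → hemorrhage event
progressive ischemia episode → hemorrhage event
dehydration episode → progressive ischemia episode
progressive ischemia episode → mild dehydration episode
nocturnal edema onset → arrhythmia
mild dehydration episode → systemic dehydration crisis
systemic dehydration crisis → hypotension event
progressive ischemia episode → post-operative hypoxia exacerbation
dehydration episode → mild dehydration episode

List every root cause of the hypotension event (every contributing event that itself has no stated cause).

the acute ischemia episode, the post-operative arrhythmia episode

Tracing upstream from the hypotension event: the hypotension event ← the progressive ischemia episode ← the dehydration episode ← the post-operative arrhythmia episode.
A separate upstream branch: the hypotension event ← the arrhythmia ← the nocturnal edema onset ← the acute ischemia episode.
Each of those chain origins has no stated cause.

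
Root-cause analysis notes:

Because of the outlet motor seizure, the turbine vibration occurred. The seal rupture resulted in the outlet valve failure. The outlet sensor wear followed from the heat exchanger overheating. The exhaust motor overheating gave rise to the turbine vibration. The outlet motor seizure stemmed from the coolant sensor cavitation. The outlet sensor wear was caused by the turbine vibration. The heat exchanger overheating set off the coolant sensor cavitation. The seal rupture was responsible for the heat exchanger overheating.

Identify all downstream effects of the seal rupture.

Direct effects: the outlet valve failure, the heat exchanger overheating.
2 steps out: the coolant sensor cavitation, the outlet sensor wear.
3 steps out: the outlet motor seizure.
4 steps out: the turbine vibration.
Not reachable from it: the exhaust motor overheating.

the coolant sensor cavitation, the heat exchanger overheating, the outlet motor seizure, the outlet sensor wear, the outlet valve failure, the turbine vibration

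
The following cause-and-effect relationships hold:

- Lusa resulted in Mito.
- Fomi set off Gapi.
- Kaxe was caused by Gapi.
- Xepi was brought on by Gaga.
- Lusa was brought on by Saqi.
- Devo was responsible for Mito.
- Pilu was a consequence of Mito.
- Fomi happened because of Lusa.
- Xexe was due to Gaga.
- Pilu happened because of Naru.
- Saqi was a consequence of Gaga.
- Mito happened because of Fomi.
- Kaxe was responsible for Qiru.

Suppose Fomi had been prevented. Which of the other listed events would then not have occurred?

Downstream of Fomi: Gapi, Kaxe, Qiru, Mito, Pilu.
Of those, still caused via another path: Mito, Pilu.
The remainder have no surviving cause.

Gapi, Kaxe, Qiru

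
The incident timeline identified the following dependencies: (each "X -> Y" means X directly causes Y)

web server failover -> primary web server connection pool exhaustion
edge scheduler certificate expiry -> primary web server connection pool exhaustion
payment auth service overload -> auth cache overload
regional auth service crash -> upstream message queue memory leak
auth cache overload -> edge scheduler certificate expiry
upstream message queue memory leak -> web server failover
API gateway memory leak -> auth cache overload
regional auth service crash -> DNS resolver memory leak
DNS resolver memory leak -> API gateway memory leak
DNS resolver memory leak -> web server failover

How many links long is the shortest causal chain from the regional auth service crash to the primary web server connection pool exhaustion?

Shortest chain: the regional auth service crash → the DNS resolver memory leak → the web server failover → the primary web server connection pool exhaustion.

3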